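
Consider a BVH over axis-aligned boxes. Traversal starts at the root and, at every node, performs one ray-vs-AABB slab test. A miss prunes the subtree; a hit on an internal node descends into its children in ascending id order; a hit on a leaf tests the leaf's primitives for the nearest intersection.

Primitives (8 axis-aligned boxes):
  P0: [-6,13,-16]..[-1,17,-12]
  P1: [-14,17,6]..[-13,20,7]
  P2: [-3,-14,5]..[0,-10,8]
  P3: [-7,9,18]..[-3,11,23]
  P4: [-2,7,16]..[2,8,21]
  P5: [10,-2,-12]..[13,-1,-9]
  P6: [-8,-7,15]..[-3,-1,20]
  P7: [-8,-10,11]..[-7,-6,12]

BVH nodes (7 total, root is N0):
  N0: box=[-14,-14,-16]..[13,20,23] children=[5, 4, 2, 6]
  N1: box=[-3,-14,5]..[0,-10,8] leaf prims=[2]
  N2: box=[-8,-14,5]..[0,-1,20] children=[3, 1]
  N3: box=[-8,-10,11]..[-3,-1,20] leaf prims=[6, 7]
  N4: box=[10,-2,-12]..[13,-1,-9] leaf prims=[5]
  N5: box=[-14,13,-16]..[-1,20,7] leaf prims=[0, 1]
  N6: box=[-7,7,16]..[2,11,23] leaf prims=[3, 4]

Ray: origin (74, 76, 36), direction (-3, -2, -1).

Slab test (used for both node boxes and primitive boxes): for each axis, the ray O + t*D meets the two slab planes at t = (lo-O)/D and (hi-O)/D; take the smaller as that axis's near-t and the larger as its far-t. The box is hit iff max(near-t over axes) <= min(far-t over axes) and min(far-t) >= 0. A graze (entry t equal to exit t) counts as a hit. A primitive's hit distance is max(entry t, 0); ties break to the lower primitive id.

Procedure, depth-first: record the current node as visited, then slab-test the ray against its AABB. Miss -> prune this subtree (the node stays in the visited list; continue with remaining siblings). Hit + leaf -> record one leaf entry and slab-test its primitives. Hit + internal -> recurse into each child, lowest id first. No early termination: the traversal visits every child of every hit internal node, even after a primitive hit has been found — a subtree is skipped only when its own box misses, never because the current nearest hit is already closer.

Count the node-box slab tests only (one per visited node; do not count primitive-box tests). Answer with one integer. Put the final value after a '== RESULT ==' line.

Trace the traversal:
N0 x:[61/3,88/3] y:[28,45] z:[13,52] -> hit [28,88/3], descend [2, 4, 5, 6]
  N2 x:[74/3,82/3] y:[77/2,45] z:[16,31] -> miss, prune
  N4 x:[61/3,64/3] y:[77/2,39] z:[45,48] -> miss, prune
  N5 x:[25,88/3] y:[28,63/2] z:[29,52] -> hit [29,88/3] leaf, test {P0(miss), P1@t=29}
  N6 x:[24,27] y:[65/2,69/2] z:[13,20] -> miss, prune

Summary -> nodes [0, 2, 4, 5, 6]; box-tests=5; leaf-entries=1; first=P1

== RESULT ==
5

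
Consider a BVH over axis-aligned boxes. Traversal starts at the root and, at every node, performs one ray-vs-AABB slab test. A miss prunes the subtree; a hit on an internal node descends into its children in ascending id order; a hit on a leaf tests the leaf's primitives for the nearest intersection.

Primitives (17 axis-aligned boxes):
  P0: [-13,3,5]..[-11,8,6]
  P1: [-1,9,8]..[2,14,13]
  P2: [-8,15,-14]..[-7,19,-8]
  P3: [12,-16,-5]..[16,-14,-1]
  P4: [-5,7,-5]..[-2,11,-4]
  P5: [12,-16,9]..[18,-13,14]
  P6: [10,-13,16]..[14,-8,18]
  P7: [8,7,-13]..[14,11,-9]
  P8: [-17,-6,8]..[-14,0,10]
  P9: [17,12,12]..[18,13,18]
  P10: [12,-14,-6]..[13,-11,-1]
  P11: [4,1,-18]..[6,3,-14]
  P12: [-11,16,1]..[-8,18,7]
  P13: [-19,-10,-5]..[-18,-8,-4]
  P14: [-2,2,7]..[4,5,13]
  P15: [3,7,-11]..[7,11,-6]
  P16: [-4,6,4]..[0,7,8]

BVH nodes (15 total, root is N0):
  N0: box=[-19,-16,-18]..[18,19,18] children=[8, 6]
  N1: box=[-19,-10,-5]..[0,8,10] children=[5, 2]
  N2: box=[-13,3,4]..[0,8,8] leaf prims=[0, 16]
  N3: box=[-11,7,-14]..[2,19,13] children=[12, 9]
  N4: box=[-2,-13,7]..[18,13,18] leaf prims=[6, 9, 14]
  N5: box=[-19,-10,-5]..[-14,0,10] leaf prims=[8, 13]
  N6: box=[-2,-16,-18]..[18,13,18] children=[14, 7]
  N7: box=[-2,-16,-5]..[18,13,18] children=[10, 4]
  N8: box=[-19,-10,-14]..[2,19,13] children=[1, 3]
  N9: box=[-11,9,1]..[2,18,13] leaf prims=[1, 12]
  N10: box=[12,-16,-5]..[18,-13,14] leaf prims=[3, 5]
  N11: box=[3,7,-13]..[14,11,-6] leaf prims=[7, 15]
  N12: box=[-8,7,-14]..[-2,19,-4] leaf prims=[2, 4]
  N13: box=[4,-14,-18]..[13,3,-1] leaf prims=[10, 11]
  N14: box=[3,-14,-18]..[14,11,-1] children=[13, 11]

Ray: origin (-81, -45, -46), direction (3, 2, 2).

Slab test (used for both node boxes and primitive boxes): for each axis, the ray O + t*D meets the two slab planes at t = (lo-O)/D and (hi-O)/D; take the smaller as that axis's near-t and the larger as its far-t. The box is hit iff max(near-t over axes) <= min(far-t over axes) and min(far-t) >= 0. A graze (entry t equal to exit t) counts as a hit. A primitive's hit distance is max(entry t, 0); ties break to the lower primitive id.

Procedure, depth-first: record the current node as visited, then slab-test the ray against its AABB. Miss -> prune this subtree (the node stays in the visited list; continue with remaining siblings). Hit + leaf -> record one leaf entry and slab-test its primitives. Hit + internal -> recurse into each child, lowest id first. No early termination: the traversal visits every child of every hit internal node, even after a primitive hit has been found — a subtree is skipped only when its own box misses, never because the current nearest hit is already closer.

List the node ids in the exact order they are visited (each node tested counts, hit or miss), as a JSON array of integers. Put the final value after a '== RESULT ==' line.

Traverse from the root:
N0 x:[62/3,33] y:[29/2,32] z:[14,32] -> hit [62/3,32], descend [6, 8]
  N6 x:[79/3,33] y:[29/2,29] z:[14,32] -> hit [79/3,29], descend [7, 14]
    N7 x:[79/3,33] y:[29/2,29] z:[41/2,32] -> hit [79/3,29], descend [4, 10]
      N4 x:[79/3,33] y:[16,29] z:[53/2,32] -> hit [53/2,29] leaf, test {P6(miss), P9(miss), P14(miss)}
      N10 x:[31,33] y:[29/2,16] z:[41/2,30] -> miss, prune
    N14 x:[28,95/3] y:[31/2,28] z:[14,45/2] -> miss, prune
  N8 x:[62/3,83/3] y:[35/2,32] z:[16,59/2] -> hit [62/3,83/3], descend [1, 3]
    N1 x:[62/3,27] y:[35/2,53/2] z:[41/2,28] -> hit [62/3,53/2], descend [2, 5]
      N2 x:[68/3,27] y:[24,53/2] z:[25,27] -> hit [25,53/2] leaf, test {P0(miss), P16@t=77/3}
      N5 x:[62/3,67/3] y:[35/2,45/2] z:[41/2,28] -> hit [62/3,67/3] leaf, test {P8(miss), P13(miss)}
    N3 x:[70/3,83/3] y:[26,32] z:[16,59/2] -> hit [26,83/3], descend [9, 12]
      N9 x:[70/3,83/3] y:[27,63/2] z:[47/2,59/2] -> hit [27,83/3] leaf, test {P1@t=27, P12(miss)}
      N12 x:[73/3,79/3] y:[26,32] z:[16,21] -> miss, prune

order=[0, 6, 7, 4, 10, 14, 8, 1, 2, 5, 3, 9, 12]  |boxes|=13  |leaves|=4  hit=P16

== RESULT ==
[0, 6, 7, 4, 10, 14, 8, 1, 2, 5, 3, 9, 12]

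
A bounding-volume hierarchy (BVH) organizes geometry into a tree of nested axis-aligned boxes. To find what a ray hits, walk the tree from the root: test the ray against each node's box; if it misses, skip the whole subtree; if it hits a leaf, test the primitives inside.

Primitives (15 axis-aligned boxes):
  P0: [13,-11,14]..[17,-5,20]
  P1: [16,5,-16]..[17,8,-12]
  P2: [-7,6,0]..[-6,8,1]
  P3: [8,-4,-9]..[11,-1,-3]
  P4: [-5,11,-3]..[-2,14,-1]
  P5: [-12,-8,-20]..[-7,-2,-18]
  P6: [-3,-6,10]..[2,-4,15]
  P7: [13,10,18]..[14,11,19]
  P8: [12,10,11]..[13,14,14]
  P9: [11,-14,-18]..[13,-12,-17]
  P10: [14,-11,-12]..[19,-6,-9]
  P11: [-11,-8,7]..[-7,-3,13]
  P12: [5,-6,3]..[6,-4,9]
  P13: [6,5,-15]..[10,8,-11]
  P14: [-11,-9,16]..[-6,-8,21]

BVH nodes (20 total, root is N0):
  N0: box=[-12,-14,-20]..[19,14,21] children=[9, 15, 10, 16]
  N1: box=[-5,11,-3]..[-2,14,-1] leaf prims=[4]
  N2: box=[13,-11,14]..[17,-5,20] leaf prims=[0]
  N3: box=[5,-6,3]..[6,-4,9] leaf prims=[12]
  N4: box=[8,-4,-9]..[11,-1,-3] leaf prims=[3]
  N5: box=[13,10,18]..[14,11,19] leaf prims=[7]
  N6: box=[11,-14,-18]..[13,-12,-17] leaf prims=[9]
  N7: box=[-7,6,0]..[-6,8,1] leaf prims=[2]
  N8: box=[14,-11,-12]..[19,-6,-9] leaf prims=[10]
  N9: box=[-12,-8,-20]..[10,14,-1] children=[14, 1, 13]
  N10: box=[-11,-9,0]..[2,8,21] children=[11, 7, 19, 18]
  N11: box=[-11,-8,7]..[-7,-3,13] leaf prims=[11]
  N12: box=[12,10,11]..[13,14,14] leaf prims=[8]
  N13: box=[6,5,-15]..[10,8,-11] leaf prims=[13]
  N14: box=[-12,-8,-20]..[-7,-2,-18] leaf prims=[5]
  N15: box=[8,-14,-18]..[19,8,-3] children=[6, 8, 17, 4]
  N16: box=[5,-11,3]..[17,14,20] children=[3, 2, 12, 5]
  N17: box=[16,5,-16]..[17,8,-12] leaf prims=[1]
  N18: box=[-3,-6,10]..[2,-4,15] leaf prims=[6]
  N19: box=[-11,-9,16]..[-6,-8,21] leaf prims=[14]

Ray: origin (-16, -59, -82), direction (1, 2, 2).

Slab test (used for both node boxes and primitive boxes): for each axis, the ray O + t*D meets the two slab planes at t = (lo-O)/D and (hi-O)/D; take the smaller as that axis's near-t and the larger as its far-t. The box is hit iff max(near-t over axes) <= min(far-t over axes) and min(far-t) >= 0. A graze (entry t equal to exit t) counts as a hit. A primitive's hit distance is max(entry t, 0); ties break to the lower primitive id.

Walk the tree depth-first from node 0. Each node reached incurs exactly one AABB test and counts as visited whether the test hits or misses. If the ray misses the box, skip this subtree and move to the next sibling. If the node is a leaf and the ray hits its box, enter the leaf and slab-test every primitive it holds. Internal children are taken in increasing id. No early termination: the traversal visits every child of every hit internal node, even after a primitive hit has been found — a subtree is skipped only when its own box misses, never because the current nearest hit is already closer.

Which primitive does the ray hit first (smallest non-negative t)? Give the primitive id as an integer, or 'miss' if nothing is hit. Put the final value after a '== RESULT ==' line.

Traverse from the root:
N0 x:[4,35] y:[45/2,73/2] z:[31,103/2] -> hit [31,35], descend [9, 10, 15, 16]
  N9 x:[4,26] y:[51/2,73/2] z:[31,81/2] -> miss, prune
  N10 x:[5,18] y:[25,67/2] z:[41,103/2] -> miss, prune
  N15 x:[24,35] y:[45/2,67/2] z:[32,79/2] -> hit [32,67/2], descend [4, 6, 8, 17]
    N4 x:[24,27] y:[55/2,29] z:[73/2,79/2] -> miss, prune
    N6 x:[27,29] y:[45/2,47/2] z:[32,65/2] -> miss, prune
    N8 x:[30,35] y:[24,53/2] z:[35,73/2] -> miss, prune
    N17 x:[32,33] y:[32,67/2] z:[33,35] -> hit [33,33] leaf, test {P1@t=33}
  N16 x:[21,33] y:[24,73/2] z:[85/2,51] -> miss, prune

order=[0, 9, 10, 15, 4, 6, 8, 17, 16]  |boxes|=9  |leaves|=1  hit=P1

== RESULT ==
1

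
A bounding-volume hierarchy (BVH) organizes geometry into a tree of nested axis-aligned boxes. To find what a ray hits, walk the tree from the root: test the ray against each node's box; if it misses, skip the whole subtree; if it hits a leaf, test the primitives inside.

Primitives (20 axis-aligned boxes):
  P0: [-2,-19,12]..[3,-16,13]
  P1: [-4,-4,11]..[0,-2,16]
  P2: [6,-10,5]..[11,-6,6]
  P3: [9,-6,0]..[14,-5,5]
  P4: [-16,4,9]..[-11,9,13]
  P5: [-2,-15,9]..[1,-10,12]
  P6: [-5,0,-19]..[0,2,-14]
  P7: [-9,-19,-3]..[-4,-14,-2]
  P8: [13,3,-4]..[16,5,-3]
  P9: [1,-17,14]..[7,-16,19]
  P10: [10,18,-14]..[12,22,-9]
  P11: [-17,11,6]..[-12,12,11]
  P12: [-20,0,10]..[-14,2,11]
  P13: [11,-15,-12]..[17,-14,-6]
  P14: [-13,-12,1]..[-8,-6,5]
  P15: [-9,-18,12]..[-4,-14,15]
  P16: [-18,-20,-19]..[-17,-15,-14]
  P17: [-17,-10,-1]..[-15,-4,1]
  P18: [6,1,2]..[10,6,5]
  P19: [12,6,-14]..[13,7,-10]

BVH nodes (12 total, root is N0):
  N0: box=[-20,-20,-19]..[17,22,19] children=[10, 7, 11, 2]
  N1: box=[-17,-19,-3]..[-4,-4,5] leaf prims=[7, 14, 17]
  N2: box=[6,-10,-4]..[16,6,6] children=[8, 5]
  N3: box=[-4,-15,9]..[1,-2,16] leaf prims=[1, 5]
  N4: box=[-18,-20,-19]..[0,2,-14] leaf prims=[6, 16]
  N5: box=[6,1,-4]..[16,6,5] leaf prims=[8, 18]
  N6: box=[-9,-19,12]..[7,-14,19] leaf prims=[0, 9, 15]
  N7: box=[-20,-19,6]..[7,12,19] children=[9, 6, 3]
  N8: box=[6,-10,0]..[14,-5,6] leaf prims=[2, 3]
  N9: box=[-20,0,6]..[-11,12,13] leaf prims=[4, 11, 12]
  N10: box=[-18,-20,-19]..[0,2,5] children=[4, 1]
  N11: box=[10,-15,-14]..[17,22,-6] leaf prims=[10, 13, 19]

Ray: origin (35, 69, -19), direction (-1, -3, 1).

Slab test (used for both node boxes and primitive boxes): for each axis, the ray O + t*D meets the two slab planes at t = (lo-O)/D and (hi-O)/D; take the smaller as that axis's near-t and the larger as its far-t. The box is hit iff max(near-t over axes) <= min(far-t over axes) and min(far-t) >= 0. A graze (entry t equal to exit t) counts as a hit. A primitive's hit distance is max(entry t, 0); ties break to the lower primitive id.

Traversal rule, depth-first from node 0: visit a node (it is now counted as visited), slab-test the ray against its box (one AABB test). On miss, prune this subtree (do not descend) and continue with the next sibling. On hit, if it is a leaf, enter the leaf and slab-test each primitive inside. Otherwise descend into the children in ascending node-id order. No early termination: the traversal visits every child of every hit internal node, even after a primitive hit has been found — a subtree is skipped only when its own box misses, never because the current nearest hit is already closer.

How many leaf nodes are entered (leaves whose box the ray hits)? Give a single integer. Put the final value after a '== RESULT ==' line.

Traverse from the root:
N0 x:[18,55] y:[47/3,89/3] z:[0,38] -> hit [18,89/3], descend [2, 7, 10, 11]
  N2 x:[19,29] y:[21,79/3] z:[15,25] -> hit [21,25], descend [5, 8]
    N5 x:[19,29] y:[21,68/3] z:[15,24] -> hit [21,68/3] leaf, test {P8(miss), P18(miss)}
    N8 x:[21,29] y:[74/3,79/3] z:[19,25] -> hit [74/3,25] leaf, test {P2@t=25, P3(miss)}
  N7 x:[28,55] y:[19,88/3] z:[25,38] -> hit [28,88/3], descend [3, 6, 9]
    N3 x:[34,39] y:[71/3,28] z:[28,35] -> miss, prune
    N6 x:[28,44] y:[83/3,88/3] z:[31,38] -> miss, prune
    N9 x:[46,55] y:[19,23] z:[25,32] -> miss, prune
  N10 x:[35,53] y:[67/3,89/3] z:[0,24] -> miss, prune
  N11 x:[18,25] y:[47/3,28] z:[5,13] -> miss, prune

Summary -> nodes [0, 2, 5, 8, 7, 3, 6, 9, 10, 11]; box-tests=10; leaf-entries=2; first=P2

== RESULT ==
2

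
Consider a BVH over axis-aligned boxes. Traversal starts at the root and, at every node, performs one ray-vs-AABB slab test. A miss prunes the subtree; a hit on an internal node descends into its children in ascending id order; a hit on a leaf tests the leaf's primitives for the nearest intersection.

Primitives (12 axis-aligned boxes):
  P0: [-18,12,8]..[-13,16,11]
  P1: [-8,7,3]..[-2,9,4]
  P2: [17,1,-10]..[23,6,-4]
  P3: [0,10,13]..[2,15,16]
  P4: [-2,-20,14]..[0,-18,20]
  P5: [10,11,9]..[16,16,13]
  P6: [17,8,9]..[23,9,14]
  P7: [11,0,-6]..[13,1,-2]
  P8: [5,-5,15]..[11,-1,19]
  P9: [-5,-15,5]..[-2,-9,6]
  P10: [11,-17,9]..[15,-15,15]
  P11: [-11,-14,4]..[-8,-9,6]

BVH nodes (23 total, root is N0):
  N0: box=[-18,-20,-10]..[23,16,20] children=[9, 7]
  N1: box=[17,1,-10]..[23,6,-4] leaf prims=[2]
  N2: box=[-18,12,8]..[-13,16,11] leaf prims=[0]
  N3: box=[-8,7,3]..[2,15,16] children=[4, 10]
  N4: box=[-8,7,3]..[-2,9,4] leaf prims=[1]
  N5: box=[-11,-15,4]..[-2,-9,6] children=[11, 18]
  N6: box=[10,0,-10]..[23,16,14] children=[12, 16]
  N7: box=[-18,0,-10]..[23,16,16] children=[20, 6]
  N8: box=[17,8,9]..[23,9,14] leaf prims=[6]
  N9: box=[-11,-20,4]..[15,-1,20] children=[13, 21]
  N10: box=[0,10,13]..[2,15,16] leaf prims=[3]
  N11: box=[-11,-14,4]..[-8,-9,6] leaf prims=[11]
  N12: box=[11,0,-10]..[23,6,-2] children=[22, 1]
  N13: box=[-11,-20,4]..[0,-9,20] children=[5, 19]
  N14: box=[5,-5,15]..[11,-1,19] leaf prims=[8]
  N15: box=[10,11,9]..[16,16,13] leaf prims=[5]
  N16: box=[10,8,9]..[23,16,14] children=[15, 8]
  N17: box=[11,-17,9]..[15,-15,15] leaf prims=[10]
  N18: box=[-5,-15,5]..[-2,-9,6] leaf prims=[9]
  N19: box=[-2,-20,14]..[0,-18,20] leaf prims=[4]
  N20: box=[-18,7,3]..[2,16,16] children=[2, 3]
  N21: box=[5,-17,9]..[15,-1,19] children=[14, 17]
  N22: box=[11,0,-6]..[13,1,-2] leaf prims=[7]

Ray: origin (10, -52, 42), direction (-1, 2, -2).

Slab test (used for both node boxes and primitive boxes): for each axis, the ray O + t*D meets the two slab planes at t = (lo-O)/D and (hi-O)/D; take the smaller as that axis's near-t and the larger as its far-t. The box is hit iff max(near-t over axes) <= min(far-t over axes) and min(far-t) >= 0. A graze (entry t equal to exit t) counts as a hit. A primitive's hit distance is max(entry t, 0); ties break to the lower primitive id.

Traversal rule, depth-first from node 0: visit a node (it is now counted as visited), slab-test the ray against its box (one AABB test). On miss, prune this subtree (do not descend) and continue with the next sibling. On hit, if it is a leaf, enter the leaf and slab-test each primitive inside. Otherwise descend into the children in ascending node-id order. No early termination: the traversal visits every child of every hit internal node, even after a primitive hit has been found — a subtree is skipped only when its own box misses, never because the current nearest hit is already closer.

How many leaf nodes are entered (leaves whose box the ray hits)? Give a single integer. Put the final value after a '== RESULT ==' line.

Traverse from the root:
N0 x:[-13,28] y:[16,34] z:[11,26] -> hit [16,26], descend [7, 9]
  N7 x:[-13,28] y:[26,34] z:[13,26] -> hit [26,26], descend [6, 20]
    N6 x:[-13,0] y:[26,34] z:[14,26] -> miss, prune
    N20 x:[8,28] y:[59/2,34] z:[13,39/2] -> miss, prune
  N9 x:[-5,21] y:[16,51/2] z:[11,19] -> hit [16,19], descend [13, 21]
    N13 x:[10,21] y:[16,43/2] z:[11,19] -> hit [16,19], descend [5, 19]
      N5 x:[12,21] y:[37/2,43/2] z:[18,19] -> hit [37/2,19], descend [11, 18]
        N11 x:[18,21] y:[19,43/2] z:[18,19] -> hit [19,19] leaf, test {P11@t=19}
        N18 x:[12,15] y:[37/2,43/2] z:[18,37/2] -> miss, prune
      N19 x:[10,12] y:[16,17] z:[11,14] -> miss, prune
    N21 x:[-5,5] y:[35/2,51/2] z:[23/2,33/2] -> miss, prune

order=[0, 7, 6, 20, 9, 13, 5, 11, 18, 19, 21]  |boxes|=11  |leaves|=1  hit=P11

== RESULT ==
1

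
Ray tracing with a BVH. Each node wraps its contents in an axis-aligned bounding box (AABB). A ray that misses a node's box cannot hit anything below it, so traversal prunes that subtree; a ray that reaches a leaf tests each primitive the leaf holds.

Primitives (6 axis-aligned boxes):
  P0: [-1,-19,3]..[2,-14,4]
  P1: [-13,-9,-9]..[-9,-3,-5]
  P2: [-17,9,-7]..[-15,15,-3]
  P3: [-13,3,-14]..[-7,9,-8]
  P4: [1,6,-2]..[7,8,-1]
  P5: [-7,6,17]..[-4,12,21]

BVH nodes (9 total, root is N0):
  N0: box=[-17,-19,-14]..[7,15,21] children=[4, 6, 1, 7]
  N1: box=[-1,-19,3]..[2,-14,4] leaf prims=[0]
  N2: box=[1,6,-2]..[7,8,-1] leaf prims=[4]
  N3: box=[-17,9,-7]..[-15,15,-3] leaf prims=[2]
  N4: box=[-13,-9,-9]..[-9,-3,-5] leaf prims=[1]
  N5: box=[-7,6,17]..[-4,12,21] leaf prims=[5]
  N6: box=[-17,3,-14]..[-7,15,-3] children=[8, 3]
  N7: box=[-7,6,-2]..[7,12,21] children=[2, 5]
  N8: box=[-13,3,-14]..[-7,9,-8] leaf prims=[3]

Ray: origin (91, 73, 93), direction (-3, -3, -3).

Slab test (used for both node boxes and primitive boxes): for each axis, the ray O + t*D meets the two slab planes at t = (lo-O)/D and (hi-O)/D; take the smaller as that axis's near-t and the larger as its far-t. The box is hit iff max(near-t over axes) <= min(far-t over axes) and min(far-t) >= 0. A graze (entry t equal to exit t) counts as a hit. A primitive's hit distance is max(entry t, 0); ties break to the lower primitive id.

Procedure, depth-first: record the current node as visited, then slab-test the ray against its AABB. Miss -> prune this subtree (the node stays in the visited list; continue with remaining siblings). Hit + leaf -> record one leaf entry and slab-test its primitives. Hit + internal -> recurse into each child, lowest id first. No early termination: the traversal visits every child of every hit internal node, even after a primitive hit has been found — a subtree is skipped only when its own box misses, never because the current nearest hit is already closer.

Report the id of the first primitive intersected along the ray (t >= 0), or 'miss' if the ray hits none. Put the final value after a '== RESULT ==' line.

Trace the traversal:
N0 x:[28,36] y:[58/3,92/3] z:[24,107/3] -> hit [28,92/3], descend [1, 4, 6, 7]
  N1 x:[89/3,92/3] y:[29,92/3] z:[89/3,30] -> hit [89/3,30] leaf, test {P0@t=89/3}
  N4 x:[100/3,104/3] y:[76/3,82/3] z:[98/3,34] -> miss, prune
  N6 x:[98/3,36] y:[58/3,70/3] z:[32,107/3] -> miss, prune
  N7 x:[28,98/3] y:[61/3,67/3] z:[24,95/3] -> miss, prune

order=[0, 1, 4, 6, 7]  |boxes|=5  |leaves|=1  hit=P0

== RESULT ==
0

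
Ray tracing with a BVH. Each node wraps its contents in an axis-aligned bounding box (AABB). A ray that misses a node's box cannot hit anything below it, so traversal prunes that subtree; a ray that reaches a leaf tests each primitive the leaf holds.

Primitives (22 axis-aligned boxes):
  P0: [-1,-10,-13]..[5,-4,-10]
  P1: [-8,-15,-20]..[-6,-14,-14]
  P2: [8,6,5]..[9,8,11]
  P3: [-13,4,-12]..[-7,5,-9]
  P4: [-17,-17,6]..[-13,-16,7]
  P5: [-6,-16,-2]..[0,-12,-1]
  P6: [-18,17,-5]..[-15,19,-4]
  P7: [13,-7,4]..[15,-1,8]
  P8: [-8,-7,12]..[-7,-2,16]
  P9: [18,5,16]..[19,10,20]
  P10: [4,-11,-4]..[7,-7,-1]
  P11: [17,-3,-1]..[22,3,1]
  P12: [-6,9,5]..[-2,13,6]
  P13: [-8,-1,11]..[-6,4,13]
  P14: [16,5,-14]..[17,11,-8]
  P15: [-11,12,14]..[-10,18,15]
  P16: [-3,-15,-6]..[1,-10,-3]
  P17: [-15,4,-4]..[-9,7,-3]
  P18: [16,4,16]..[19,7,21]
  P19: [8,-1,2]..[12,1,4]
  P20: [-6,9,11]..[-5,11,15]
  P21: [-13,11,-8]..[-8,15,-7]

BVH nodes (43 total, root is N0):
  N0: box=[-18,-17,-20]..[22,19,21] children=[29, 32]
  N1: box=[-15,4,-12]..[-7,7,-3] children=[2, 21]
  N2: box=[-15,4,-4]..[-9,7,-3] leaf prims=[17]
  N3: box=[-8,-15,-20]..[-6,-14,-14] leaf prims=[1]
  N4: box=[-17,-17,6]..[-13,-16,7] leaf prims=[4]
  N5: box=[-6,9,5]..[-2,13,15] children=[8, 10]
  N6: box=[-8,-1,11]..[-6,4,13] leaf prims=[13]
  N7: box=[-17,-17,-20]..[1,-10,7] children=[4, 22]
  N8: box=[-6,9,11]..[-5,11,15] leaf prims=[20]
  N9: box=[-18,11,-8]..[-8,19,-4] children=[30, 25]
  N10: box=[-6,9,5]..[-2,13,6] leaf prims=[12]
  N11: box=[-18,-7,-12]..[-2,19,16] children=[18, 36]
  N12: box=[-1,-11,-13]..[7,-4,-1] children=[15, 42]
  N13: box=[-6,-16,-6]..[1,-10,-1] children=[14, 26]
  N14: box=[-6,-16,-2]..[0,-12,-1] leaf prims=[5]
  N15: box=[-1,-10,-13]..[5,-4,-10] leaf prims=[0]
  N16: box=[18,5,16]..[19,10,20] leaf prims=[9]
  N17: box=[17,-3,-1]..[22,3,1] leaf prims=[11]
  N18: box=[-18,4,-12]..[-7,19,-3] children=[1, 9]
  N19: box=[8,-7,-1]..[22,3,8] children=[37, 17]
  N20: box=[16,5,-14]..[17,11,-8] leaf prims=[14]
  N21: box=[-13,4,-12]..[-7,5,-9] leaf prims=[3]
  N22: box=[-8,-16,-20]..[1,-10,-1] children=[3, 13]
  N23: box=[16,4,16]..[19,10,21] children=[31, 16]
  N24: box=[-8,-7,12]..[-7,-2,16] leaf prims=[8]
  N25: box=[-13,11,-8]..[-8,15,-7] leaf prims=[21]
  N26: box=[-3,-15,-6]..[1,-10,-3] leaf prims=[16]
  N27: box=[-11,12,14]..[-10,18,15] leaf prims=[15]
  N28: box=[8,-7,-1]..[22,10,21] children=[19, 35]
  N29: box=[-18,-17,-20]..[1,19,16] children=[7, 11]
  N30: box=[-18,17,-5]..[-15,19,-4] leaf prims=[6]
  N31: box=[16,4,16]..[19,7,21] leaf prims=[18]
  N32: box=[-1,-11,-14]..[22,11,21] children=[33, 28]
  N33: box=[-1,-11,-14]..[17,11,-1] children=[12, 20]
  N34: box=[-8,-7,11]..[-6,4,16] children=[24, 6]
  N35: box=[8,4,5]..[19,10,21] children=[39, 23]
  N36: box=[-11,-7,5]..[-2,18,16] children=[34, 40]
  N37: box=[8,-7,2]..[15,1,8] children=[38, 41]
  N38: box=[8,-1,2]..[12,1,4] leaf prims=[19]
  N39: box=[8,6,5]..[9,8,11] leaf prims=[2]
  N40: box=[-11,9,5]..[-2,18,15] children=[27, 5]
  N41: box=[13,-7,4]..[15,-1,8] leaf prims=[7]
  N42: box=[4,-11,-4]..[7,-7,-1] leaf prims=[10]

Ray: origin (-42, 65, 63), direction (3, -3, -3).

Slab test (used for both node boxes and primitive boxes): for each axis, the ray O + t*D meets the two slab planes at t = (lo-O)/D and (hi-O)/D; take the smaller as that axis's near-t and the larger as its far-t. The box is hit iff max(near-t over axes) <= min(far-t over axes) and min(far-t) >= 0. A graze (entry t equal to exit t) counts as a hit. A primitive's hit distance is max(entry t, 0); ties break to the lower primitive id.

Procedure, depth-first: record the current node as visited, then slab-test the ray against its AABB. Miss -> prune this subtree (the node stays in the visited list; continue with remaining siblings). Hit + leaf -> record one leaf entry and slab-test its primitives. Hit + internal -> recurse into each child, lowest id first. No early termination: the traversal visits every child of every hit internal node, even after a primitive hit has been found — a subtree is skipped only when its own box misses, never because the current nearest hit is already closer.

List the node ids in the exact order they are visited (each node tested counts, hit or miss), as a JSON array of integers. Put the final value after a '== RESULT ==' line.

Walk:
N0 x:[8,64/3] y:[46/3,82/3] z:[14,83/3] -> hit [46/3,64/3], descend [29, 32]
  N29 x:[8,43/3] y:[46/3,82/3] z:[47/3,83/3] -> miss, prune
  N32 x:[41/3,64/3] y:[18,76/3] z:[14,77/3] -> hit [18,64/3], descend [28, 33]
    N28 x:[50/3,64/3] y:[55/3,24] z:[14,64/3] -> hit [55/3,64/3], descend [19, 35]
      N19 x:[50/3,64/3] y:[62/3,24] z:[55/3,64/3] -> hit [62/3,64/3], descend [17, 37]
        N17 x:[59/3,64/3] y:[62/3,68/3] z:[62/3,64/3] -> hit [62/3,64/3] leaf, test {P11@t=62/3}
        N37 x:[50/3,19] y:[64/3,24] z:[55/3,61/3] -> miss, prune
      N35 x:[50/3,61/3] y:[55/3,61/3] z:[14,58/3] -> hit [55/3,58/3], descend [23, 39]
        N23 x:[58/3,61/3] y:[55/3,61/3] z:[14,47/3] -> miss, prune
        N39 x:[50/3,17] y:[19,59/3] z:[52/3,58/3] -> miss, prune
    N33 x:[41/3,59/3] y:[18,76/3] z:[64/3,77/3] -> miss, prune

order=[0, 29, 32, 28, 19, 17, 37, 35, 23, 39, 33]  |boxes|=11  |leaves|=1  hit=P11

== RESULT ==
[0, 29, 32, 28, 19, 17, 37, 35, 23, 39, 33]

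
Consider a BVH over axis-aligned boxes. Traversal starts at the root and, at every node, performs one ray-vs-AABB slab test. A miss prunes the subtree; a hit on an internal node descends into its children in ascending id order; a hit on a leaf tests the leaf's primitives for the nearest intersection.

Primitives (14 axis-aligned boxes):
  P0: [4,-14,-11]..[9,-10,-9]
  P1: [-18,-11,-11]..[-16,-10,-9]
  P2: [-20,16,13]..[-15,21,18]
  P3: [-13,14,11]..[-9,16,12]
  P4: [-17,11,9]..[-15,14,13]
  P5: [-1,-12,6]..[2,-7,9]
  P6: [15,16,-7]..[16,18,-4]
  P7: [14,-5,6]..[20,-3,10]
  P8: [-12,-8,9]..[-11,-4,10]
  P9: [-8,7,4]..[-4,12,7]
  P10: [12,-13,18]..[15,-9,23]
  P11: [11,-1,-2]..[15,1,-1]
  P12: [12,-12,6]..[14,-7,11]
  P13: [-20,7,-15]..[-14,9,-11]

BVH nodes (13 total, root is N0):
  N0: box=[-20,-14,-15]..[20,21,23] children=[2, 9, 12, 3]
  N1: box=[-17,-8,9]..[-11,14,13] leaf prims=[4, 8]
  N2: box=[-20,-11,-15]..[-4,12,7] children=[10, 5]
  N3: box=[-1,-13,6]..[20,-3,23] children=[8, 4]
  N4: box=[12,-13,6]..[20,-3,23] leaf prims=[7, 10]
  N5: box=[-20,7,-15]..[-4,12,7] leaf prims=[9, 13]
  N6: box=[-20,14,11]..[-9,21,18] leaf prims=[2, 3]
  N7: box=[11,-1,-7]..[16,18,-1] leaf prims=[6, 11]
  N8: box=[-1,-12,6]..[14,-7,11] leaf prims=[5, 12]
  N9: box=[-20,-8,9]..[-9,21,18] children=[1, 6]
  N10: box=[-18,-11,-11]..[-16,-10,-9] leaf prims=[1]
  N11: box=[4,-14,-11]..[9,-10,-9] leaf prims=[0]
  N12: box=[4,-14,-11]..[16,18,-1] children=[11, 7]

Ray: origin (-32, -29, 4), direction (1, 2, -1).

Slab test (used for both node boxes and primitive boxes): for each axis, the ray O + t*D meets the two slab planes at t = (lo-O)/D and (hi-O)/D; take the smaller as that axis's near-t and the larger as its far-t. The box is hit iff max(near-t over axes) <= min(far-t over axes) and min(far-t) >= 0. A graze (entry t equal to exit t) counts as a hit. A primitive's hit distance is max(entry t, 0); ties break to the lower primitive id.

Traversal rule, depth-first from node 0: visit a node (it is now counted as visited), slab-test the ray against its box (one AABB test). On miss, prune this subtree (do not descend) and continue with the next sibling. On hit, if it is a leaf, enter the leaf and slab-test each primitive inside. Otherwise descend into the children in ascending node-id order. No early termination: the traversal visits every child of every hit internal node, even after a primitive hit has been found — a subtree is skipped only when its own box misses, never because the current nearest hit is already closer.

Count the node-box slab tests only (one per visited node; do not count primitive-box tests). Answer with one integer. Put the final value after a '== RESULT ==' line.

Walk:
N0 x:[12,52] y:[15/2,25] z:[-19,19] -> hit [12,19], descend [2, 3, 9, 12]
  N2 x:[12,28] y:[9,41/2] z:[-3,19] -> hit [12,19], descend [5, 10]
    N5 x:[12,28] y:[18,41/2] z:[-3,19] -> hit [18,19] leaf, test {P9(miss), P13@t=18}
    N10 x:[14,16] y:[9,19/2] z:[13,15] -> miss, prune
  N3 x:[31,52] y:[8,13] z:[-19,-2] -> miss, prune
  N9 x:[12,23] y:[21/2,25] z:[-14,-5] -> miss, prune
  N12 x:[36,48] y:[15/2,47/2] z:[5,15] -> miss, prune

Visited [0, 2, 5, 10, 3, 9, 12]. Tests: 7 box, 1 leaf. Nearest: P13.

== RESULT ==
7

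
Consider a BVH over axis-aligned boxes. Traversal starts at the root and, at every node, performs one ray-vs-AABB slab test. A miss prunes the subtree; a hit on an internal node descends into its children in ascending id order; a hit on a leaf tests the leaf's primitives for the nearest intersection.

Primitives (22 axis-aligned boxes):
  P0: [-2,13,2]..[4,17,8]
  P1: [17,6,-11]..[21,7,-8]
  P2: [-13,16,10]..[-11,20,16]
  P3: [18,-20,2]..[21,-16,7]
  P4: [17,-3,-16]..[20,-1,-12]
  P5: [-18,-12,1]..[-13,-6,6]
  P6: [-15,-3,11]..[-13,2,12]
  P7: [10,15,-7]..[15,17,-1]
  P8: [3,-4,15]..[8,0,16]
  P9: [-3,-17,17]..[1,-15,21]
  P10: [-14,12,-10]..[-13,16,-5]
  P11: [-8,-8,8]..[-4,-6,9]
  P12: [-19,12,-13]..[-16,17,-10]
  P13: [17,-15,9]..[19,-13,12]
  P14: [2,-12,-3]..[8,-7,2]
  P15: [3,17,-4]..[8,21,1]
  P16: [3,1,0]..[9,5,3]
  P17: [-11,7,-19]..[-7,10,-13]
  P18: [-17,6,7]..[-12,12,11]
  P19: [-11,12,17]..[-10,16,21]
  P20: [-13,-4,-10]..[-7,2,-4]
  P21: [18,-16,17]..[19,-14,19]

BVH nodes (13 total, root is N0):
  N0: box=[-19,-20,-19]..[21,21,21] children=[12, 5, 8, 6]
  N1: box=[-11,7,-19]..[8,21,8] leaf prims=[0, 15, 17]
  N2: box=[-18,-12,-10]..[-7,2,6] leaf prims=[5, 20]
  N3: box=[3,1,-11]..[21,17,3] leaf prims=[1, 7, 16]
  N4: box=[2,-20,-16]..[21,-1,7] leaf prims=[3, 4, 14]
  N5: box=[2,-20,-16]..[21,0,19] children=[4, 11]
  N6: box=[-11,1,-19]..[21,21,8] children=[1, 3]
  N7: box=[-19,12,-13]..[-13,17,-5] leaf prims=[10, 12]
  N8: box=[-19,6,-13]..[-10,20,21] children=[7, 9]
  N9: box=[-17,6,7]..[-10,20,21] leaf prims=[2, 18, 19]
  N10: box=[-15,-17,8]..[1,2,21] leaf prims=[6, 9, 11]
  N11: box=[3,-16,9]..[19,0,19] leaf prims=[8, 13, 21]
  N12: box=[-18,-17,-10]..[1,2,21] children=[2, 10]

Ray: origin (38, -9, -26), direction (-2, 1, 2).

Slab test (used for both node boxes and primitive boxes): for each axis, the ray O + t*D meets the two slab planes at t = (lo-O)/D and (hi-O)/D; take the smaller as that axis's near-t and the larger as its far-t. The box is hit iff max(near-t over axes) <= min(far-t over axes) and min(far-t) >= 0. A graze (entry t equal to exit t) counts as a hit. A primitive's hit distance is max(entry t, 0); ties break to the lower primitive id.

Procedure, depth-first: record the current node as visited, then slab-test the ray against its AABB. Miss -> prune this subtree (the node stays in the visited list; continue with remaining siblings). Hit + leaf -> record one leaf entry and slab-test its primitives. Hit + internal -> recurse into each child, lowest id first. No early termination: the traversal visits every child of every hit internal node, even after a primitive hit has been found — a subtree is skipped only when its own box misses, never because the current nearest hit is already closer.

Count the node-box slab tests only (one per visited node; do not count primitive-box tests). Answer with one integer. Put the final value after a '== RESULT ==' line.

Trace the traversal:
N0 x:[17/2,57/2] y:[-11,30] z:[7/2,47/2] -> hit [17/2,47/2], descend [5, 6, 8, 12]
  N5 x:[17/2,18] y:[-11,9] z:[5,45/2] -> hit [17/2,9], descend [4, 11]
    N4 x:[17/2,18] y:[-11,8] z:[5,33/2] -> miss, prune
    N11 x:[19/2,35/2] y:[-7,9] z:[35/2,45/2] -> miss, prune
  N6 x:[17/2,49/2] y:[10,30] z:[7/2,17] -> hit [10,17], descend [1, 3]
    N1 x:[15,49/2] y:[16,30] z:[7/2,17] -> hit [16,17] leaf, test {P0(miss), P15(miss), P17(miss)}
    N3 x:[17/2,35/2] y:[10,26] z:[15/2,29/2] -> hit [10,29/2] leaf, test {P1(miss), P7(miss), P16(miss)}
  N8 x:[24,57/2] y:[15,29] z:[13/2,47/2] -> miss, prune
  N12 x:[37/2,28] y:[-8,11] z:[8,47/2] -> miss, prune

9 AABB tests over nodes [0, 5, 4, 11, 6, 1, 3, 8, 12]; 2 leaves entered; closest miss.

== RESULT ==
9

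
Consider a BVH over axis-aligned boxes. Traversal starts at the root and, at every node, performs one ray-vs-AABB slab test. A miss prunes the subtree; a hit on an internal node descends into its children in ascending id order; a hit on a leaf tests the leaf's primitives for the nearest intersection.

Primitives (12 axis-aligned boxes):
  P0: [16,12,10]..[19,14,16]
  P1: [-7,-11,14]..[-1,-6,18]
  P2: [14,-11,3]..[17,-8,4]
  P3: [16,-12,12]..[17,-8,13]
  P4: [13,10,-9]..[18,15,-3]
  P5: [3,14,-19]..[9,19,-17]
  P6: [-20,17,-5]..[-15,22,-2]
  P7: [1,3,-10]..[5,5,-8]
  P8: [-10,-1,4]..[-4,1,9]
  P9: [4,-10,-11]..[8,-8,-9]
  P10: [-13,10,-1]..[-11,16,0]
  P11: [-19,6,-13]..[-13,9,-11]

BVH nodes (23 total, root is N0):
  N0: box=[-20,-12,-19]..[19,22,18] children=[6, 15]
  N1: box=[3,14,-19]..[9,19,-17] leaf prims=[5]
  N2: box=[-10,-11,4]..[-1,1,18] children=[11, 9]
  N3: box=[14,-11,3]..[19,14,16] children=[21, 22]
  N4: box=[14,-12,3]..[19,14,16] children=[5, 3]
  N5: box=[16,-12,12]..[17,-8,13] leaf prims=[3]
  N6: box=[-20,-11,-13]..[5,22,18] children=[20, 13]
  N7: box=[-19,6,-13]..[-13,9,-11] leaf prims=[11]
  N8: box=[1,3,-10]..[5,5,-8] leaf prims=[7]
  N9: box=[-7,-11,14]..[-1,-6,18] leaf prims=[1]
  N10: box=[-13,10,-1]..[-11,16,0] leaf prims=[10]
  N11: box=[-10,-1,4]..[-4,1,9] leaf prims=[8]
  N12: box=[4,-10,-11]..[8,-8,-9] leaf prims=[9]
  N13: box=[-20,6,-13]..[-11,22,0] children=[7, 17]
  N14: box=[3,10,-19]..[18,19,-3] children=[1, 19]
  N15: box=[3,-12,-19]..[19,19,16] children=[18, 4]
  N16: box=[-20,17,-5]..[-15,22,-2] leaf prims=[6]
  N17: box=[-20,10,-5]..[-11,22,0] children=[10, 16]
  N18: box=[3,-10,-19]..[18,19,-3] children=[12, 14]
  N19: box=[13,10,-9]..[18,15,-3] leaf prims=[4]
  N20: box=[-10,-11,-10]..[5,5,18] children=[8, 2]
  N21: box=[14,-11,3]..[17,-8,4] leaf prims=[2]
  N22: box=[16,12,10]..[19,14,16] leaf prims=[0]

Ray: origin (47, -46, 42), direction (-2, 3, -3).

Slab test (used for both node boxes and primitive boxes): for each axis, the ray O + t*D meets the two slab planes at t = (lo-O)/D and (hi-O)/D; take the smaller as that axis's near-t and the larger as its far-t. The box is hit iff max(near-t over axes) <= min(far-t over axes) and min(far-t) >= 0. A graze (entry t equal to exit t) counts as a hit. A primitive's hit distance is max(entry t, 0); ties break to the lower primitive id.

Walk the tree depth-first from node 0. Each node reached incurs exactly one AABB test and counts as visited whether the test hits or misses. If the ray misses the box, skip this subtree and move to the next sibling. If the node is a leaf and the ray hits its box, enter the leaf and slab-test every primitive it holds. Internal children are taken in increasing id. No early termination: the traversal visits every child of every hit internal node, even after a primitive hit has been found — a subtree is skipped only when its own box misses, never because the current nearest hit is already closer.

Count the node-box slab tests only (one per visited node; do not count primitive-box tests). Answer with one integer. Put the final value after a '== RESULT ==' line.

Walk:
N0 x:[14,67/2] y:[34/3,68/3] z:[8,61/3] -> hit [14,61/3], descend [6, 15]
  N6 x:[21,67/2] y:[35/3,68/3] z:[8,55/3] -> miss, prune
  N15 x:[14,22] y:[34/3,65/3] z:[26/3,61/3] -> hit [14,61/3], descend [4, 18]
    N4 x:[14,33/2] y:[34/3,20] z:[26/3,13] -> miss, prune
    N18 x:[29/2,22] y:[12,65/3] z:[15,61/3] -> hit [15,61/3], descend [12, 14]
      N12 x:[39/2,43/2] y:[12,38/3] z:[17,53/3] -> miss, prune
      N14 x:[29/2,22] y:[56/3,65/3] z:[15,61/3] -> hit [56/3,61/3], descend [1, 19]
        N1 x:[19,22] y:[20,65/3] z:[59/3,61/3] -> hit [20,61/3] leaf, test {P5@t=20}
        N19 x:[29/2,17] y:[56/3,61/3] z:[15,17] -> miss, prune

Summary -> nodes [0, 6, 15, 4, 18, 12, 14, 1, 19]; box-tests=9; leaf-entries=1; first=P5

== RESULT ==
9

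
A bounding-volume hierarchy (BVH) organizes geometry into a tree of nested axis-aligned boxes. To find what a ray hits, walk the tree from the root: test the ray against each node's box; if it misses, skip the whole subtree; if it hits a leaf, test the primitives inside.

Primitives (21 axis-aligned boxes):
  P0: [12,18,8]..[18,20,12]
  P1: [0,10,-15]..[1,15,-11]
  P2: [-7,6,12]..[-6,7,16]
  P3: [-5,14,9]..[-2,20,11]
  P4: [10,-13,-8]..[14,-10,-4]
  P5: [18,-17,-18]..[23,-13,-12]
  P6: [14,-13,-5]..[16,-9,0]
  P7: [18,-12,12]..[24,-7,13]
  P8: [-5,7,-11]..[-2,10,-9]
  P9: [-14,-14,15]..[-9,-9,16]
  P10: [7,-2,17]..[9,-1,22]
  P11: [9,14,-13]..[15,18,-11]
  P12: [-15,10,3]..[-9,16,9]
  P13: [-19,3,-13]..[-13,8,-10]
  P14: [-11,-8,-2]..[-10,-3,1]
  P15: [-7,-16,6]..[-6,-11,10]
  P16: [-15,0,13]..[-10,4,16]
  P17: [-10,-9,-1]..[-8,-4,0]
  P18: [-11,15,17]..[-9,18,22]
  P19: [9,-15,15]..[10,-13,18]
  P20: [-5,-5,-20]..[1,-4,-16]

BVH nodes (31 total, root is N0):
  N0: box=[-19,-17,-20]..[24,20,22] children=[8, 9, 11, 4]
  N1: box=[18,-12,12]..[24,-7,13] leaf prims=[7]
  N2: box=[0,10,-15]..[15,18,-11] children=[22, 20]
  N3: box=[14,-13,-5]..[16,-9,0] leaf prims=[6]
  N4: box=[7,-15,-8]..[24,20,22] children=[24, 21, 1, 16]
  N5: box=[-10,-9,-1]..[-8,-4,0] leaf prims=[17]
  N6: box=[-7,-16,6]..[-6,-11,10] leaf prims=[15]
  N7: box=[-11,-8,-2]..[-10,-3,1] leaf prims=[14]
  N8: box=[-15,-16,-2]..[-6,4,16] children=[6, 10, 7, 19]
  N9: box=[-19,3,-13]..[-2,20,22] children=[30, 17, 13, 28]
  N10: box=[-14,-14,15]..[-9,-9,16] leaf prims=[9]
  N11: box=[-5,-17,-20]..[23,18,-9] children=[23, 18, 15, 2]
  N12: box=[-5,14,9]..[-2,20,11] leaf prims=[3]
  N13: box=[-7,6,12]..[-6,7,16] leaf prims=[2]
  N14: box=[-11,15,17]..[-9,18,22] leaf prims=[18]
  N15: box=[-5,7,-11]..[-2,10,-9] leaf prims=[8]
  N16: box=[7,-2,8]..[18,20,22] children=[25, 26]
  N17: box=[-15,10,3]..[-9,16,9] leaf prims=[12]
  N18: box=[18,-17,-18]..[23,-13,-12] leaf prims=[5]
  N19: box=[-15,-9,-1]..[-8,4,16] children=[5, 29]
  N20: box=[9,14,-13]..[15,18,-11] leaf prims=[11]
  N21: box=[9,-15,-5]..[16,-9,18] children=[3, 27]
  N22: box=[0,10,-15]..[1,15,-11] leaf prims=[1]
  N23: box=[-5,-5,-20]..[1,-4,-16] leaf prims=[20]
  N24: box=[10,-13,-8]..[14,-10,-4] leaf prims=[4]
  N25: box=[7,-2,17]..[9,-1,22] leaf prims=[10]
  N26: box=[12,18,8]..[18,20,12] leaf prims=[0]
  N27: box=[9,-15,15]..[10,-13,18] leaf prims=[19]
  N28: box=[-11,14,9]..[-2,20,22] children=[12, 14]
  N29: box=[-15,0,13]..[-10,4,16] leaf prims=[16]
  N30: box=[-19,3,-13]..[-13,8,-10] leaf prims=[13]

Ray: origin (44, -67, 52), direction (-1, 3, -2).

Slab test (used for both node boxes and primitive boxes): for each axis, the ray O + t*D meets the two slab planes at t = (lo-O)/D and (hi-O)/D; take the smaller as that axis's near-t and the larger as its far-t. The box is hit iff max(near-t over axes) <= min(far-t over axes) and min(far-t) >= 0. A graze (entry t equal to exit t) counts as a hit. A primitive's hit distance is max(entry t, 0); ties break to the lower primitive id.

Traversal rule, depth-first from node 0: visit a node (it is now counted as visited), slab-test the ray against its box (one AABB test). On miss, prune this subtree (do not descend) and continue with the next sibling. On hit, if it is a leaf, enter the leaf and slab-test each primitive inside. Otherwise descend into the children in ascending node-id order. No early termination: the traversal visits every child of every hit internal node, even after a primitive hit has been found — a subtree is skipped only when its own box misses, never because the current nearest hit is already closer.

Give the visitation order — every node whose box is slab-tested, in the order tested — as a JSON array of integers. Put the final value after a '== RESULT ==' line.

Traverse from the root:
N0 x:[20,63] y:[50/3,29] z:[15,36] -> hit [20,29], descend [4, 8, 9, 11]
  N4 x:[20,37] y:[52/3,29] z:[15,30] -> hit [20,29], descend [1, 16, 21, 24]
    N1 x:[20,26] y:[55/3,20] z:[39/2,20] -> hit [20,20] leaf, test {P7@t=20}
    N16 x:[26,37] y:[65/3,29] z:[15,22] -> miss, prune
    N21 x:[28,35] y:[52/3,58/3] z:[17,57/2] -> miss, prune
    N24 x:[30,34] y:[18,19] z:[28,30] -> miss, prune
  N8 x:[50,59] y:[17,71/3] z:[18,27] -> miss, prune
  N9 x:[46,63] y:[70/3,29] z:[15,65/2] -> miss, prune
  N11 x:[21,49] y:[50/3,85/3] z:[61/2,36] -> miss, prune

Visited [0, 4, 1, 16, 21, 24, 8, 9, 11]. Tests: 9 box, 1 leaf. Nearest: P7.

== RESULT ==
[0, 4, 1, 16, 21, 24, 8, 9, 11]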